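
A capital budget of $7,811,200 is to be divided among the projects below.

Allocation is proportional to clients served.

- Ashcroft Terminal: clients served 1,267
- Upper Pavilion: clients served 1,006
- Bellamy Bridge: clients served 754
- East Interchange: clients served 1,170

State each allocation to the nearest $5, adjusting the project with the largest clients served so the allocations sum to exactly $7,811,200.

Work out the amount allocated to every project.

Clients served total: 4,197.
Raw shares: Ashcroft Terminal 1,267/4,197 × $7,811,200 = 2,358,063.00; Upper Pavilion 1,006/4,197 × $7,811,200 = 1,872,305.74; Bellamy Bridge 754/4,197 × $7,811,200 = 1,403,298.74; East Interchange 1,170/4,197 × $7,811,200 = 2,177,532.52.
Rounded to nearest $5: Ashcroft Terminal $2,358,065; Upper Pavilion $1,872,305; Bellamy Bridge $1,403,300; East Interchange $2,177,535. Sum = $7,811,205.
Difference $7,811,200 − $7,811,205 = −$5 applied to largest clients served (Ashcroft Terminal): Ashcroft Terminal becomes $2,358,060.

Ashcroft Terminal: $2,358,060; Upper Pavilion: $1,872,305; Bellamy Bridge: $1,403,300; East Interchange: $2,177,535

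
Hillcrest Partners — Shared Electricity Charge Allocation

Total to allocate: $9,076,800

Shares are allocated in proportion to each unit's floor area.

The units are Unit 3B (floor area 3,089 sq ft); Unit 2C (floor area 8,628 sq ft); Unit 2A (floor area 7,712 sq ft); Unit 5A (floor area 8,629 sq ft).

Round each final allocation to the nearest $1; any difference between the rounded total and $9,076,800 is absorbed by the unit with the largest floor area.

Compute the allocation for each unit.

Combined floor area = 3,089 + 8,628 + 7,712 + 8,629 = 28,058.
Proportional shares: Unit 3B 999,295.57; Unit 2C 2,791,169.38; Unit 2A 2,494,842.17; Unit 5A 2,791,492.88.
At nearest $1: Unit 3B $999,296; Unit 2C $2,791,169; Unit 2A $2,494,842; Unit 5A $2,791,493. Sum = $9,076,800.
No rounding difference to absorb.

Unit 3B: $999,296 | Unit 2C: $2,791,169 | Unit 2A: $2,494,842 | Unit 5A: $2,791,493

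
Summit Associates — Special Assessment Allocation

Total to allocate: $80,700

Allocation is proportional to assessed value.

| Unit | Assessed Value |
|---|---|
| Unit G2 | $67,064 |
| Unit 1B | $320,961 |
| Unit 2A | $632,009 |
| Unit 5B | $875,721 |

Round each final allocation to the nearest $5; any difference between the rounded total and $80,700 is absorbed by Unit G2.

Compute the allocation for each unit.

Unit G2: $2,850 · Unit 1B: $13,665 · Unit 2A: $26,905 · Unit 5B: $37,280

Assessed value total: 1,895,755.
Unrounded shares: Unit G2 67,064/1,895,755 × $80,700 = 2,854.83; Unit 1B 320,961/1,895,755 × $80,700 = 13,662.92; Unit 2A 632,009/1,895,755 × $80,700 = 26,903.86; Unit 5B 875,721/1,895,755 × $80,700 = 37,278.38.
At nearest $5: Unit G2 $2,855; Unit 1B $13,665; Unit 2A $26,905; Unit 5B $37,280. Sum = $80,705.
Difference $80,700 − $80,705 = −$5 applied to Unit G2: Unit G2 becomes $2,850.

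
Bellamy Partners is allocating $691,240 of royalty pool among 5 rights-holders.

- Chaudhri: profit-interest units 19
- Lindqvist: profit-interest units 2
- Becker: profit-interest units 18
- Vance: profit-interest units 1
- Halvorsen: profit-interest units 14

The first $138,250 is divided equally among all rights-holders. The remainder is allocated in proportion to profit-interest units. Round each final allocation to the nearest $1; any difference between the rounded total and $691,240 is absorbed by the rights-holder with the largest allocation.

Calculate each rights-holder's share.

$138,250 shared equally gives $27,650 per rights-holder.
Remainder $552,990 by profit-interest units (total 54): Chaudhri 194,570.56 → $194,571; Lindqvist 20,481.11 → $20,481; Becker 184,330.00 → $184,330; Vance 10,240.56 → $10,241; Halvorsen 143,367.78 → $143,368.
Rounding difference −$1 on remainder applied to Chaudhri.
Totals: Chaudhri $27,650 + $194,570 = $222,220; Lindqvist $27,650 + $20,481 = $48,131; Becker $27,650 + $184,330 = $211,980; Vance $27,650 + $10,241 = $37,891; Halvorsen $27,650 + $143,368 = $171,018.

Chaudhri: $222,220 | Lindqvist: $48,131 | Becker: $211,980 | Vance: $37,891 | Halvorsen: $171,018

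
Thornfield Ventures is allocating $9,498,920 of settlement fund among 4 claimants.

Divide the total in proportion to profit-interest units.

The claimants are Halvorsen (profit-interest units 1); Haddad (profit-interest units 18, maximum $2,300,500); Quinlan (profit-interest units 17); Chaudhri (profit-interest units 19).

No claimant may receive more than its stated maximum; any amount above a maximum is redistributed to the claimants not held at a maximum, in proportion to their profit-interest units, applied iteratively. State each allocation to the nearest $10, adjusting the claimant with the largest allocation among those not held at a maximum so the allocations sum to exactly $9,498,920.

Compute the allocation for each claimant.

Halvorsen: $194,550 · Haddad: $2,300,500 · Quinlan: $3,307,380 · Chaudhri: $3,696,490

Total profit-interest units = 55.
Unconstrained shares: Halvorsen 172,707.64; Haddad 3,108,737.45; Quinlan 2,936,029.82; Chaudhri 3,281,445.09.
Cap binds for Haddad ($2,300,500); remaining pool $7,198,420 reallocated over remaining profit-interest units 37.
Shares after redistribution: Halvorsen 194,551.89 → $194,550; Quinlan 3,307,382.16 → $3,307,380; Chaudhri 3,696,485.95 → $3,696,490.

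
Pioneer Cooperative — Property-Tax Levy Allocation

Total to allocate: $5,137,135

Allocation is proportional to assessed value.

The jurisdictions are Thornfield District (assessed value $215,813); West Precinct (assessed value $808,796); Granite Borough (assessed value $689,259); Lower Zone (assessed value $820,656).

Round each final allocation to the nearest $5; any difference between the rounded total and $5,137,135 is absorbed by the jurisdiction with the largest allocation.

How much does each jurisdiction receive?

Sum of assessed value: 2,534,524.
Raw shares: Thornfield District 215,813/2,534,524 × $5,137,135 = 437,423.56; West Precinct 808,796/2,534,524 × $5,137,135 = 1,639,319.35; Granite Borough 689,259/2,534,524 × $5,137,135 = 1,397,034.13; Lower Zone 820,656/2,534,524 × $5,137,135 = 1,663,357.96.
Rounded to nearest $5: Thornfield District $437,425; West Precinct $1,639,320; Granite Borough $1,397,035; Lower Zone $1,663,360. Sum = $5,137,140.
Difference $5,137,135 − $5,137,140 = −$5 applied to largest allocation (Lower Zone): Lower Zone becomes $1,663,355.

Thornfield District: $437,425; West Precinct: $1,639,320; Granite Borough: $1,397,035; Lower Zone: $1,663,355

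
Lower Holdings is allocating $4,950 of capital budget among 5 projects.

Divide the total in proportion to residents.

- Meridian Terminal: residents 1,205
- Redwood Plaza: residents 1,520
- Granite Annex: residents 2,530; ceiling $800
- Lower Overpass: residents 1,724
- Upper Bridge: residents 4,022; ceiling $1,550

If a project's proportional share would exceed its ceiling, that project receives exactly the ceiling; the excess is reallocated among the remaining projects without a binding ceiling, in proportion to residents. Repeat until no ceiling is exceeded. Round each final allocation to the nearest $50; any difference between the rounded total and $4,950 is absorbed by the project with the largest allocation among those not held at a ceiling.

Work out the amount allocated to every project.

Meridian Terminal: $700 | Redwood Plaza: $900 | Granite Annex: $800 | Lower Overpass: $1,000 | Upper Bridge: $1,550

Combined residents = 11,001.
Unconstrained shares: Meridian Terminal 542.20; Redwood Plaza 683.94; Granite Annex 1,138.40; Lower Overpass 775.73; Upper Bridge 1,809.74.
Cap binds for Granite Annex ($800), Upper Bridge ($1,550); balance $2,600 reallocated over remaining residents 4,449.
Redistributed shares: Meridian Terminal 704.20 → $700; Redwood Plaza 888.29 → $900; Lower Overpass 1,007.51 → $1,000.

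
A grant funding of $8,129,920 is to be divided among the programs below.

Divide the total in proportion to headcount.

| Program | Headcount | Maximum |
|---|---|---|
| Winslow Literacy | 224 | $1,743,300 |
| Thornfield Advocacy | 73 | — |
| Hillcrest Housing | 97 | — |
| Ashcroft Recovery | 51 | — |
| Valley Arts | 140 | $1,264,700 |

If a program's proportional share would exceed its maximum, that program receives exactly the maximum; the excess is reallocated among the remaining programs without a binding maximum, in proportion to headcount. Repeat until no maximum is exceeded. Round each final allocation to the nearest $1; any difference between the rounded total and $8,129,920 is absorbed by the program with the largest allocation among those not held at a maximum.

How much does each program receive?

Winslow Literacy: $1,743,300 | Thornfield Advocacy: $1,691,856 | Hillcrest Housing: $2,248,082 | Ashcroft Recovery: $1,181,982 | Valley Arts: $1,264,700

Total headcount = 585.
Pro-rata shares before constraints: Winslow Literacy 3,112,995.01; Thornfield Advocacy 1,014,502.84; Hillcrest Housing 1,348,038.02; Ashcroft Recovery 708,762.26; Valley Arts 1,945,621.88.
Cap binds for Winslow Literacy ($1,743,300), Valley Arts ($1,264,700); residual $5,121,920 reallocated over remaining headcount 221.
Shares after redistribution: Thornfield Advocacy 1,691,855.93 → $1,691,856; Hillcrest Housing 2,248,082.53 → $2,248,083; Ashcroft Recovery 1,181,981.54 → $1,181,982.
Rounding difference −$1 applied to Hillcrest Housing → $2,248,082.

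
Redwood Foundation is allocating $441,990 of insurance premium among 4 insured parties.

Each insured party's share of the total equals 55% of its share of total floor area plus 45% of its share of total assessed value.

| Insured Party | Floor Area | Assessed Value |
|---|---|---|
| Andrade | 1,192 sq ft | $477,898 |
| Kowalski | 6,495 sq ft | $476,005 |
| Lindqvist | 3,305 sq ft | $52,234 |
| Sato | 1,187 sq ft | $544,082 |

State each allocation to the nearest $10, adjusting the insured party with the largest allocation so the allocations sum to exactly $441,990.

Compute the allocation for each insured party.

Andrade: $85,110 · Kowalski: $190,710 · Lindqvist: $72,670 · Sato: $93,500

Floor area total 12,179; assessed value total 1,550,219.
Composite weights (55% floor area + 45% assessed value): Andrade 0.1926; Kowalski 0.4315; Lindqvist 0.1644; Sato 0.2115.
Raw shares: Andrade 85,107.54; Kowalski 190,713.26; Lindqvist 72,669.95; Sato 93,499.25.
At nearest $10: Andrade $85,110; Kowalski $190,710; Lindqvist $72,670; Sato $93,500. Sum = $441,990.
Rounded total matches; no reconciliation needed.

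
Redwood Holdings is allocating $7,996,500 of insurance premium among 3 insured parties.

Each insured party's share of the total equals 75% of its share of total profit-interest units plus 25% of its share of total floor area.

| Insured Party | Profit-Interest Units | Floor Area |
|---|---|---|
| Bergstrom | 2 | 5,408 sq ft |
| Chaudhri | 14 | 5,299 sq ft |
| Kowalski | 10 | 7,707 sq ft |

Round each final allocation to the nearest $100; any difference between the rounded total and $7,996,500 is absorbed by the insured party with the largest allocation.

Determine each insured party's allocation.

Bergstrom: $1,048,500 · Chaudhri: $3,804,600 · Kowalski: $3,143,400

Totals — profit-interest units 26, floor area 18,414.
Combined weights (75% profit-interest units + 25% floor area): Bergstrom 0.1311; Chaudhri 0.4758; Kowalski 0.3931.
Proportional shares: Bergstrom 1,048,458.73; Chaudhri 3,804,644.32; Kowalski 3,143,396.95.
After rounding ($100): Bergstrom $1,048,500; Chaudhri $3,804,600; Kowalski $3,143,400. Sum = $7,996,500.
Sum already equals the total — no adjustment.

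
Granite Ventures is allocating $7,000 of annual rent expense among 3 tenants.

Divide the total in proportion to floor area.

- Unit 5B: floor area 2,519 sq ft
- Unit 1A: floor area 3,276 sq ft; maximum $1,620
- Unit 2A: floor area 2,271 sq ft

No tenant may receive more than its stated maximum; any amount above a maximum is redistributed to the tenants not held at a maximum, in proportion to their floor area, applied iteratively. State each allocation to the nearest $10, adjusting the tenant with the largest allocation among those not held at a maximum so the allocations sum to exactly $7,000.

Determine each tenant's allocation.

Unit 5B: $2,830; Unit 1A: $1,620; Unit 2A: $2,550

Total floor area = 8,066.
Unconstrained shares: Unit 5B 2,186.09; Unit 1A 2,843.04; Unit 2A 1,970.87.
Held at cap: Unit 1A ($1,620); residual $5,380 reallocated over remaining floor area 4,790.
Remaining shares: Unit 5B 2,829.27 → $2,830; Unit 2A 2,550.73 → $2,550.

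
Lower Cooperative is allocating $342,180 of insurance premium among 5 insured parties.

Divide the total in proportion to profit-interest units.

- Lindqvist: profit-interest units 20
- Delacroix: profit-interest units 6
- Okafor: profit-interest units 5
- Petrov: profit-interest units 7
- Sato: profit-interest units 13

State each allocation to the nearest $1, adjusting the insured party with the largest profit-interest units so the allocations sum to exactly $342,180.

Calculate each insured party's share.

Lindqvist: $134,189 | Delacroix: $40,256 | Okafor: $33,547 | Petrov: $46,966 | Sato: $87,222

Profit-interest units total: 51.
Pro-rata amounts: Lindqvist 20/51 × $342,180 = 134,188.24; Delacroix 6/51 × $342,180 = 40,256.47; Okafor 5/51 × $342,180 = 33,547.06; Petrov 7/51 × $342,180 = 46,965.88; Sato 13/51 × $342,180 = 87,222.35.
Rounded to nearest $1: Lindqvist $134,188; Delacroix $40,256; Okafor $33,547; Petrov $46,966; Sato $87,222. Sum = $342,179.
Difference $342,180 − $342,179 = +$1 applied to largest profit-interest units (Lindqvist): Lindqvist becomes $134,189.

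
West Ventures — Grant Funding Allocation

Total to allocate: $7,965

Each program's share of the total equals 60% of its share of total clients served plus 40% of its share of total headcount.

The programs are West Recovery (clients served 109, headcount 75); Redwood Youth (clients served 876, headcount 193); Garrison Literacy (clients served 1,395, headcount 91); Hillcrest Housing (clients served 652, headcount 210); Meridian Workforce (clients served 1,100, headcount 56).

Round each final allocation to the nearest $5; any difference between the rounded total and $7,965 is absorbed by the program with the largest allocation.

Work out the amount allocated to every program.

Totals — clients served 4,132, headcount 625.
Blended shares (60% clients served + 40% headcount): West Recovery 0.0638; Redwood Youth 0.2507; Garrison Literacy 0.2608; Hillcrest Housing 0.2291; Meridian Workforce 0.1956.
Pro-rata amounts: West Recovery 508.39; Redwood Youth 1,997.00; Garrison Literacy 2,077.31; Hillcrest Housing 1,824.59; Meridian Workforce 1,557.71.
After rounding ($5): West Recovery $510; Redwood Youth $1,995; Garrison Literacy $2,075; Hillcrest Housing $1,825; Meridian Workforce $1,560. Sum = $7,965.
Rounded total matches; no reconciliation needed.

West Recovery: $510; Redwood Youth: $1,995; Garrison Literacy: $2,075; Hillcrest Housing: $1,825; Meridian Workforce: $1,560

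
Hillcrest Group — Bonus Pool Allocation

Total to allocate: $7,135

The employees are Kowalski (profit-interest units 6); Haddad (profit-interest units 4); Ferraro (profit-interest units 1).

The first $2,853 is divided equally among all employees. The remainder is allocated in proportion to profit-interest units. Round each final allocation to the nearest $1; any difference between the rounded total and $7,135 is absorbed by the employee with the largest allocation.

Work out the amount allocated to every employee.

Kowalski: $3,287 · Haddad: $2,508 · Ferraro: $1,340

Equal tier: $2,853 ÷ 3 = $951 apiece.
Remainder $4,282 by profit-interest units (total 11): Kowalski 2,335.64 → $2,336; Haddad 1,557.09 → $1,557; Ferraro 389.27 → $389.
Totals: Kowalski $951 + $2,336 = $3,287; Haddad $951 + $1,557 = $2,508; Ferraro $951 + $389 = $1,340.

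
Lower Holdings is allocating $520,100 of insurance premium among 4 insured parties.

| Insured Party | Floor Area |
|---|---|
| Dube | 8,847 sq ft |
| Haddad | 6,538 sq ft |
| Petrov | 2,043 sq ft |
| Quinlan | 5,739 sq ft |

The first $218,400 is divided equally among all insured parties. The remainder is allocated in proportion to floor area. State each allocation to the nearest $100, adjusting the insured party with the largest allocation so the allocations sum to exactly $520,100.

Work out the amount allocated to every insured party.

Dube: $169,900 | Haddad: $139,700 | Petrov: $81,200 | Quinlan: $129,300

$218,400 shared equally gives $54,600 per insured party.
Remainder $301,700 by floor area (total 23,167): Dube 115,213.01 → $115,200; Haddad 85,143.29 → $85,100; Petrov 26,605.65 → $26,600; Quinlan 74,738.05 → $74,700.
Rounding difference +$100 on remainder applied to Dube.
Totals: Dube $54,600 + $115,300 = $169,900; Haddad $54,600 + $85,100 = $139,700; Petrov $54,600 + $26,600 = $81,200; Quinlan $54,600 + $74,700 = $129,300.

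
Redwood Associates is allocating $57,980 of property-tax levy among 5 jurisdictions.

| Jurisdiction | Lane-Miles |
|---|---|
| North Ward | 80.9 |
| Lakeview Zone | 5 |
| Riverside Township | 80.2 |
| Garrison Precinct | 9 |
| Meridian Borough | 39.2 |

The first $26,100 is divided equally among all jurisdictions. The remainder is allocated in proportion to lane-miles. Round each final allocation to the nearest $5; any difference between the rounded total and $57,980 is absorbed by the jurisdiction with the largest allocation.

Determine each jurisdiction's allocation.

North Ward: $17,255; Lakeview Zone: $5,965; Riverside Township: $17,150; Garrison Precinct: $6,560; Meridian Borough: $11,050

First tranche $26,100 split equally: $5,220 each.
Remainder $31,880 by lane-miles (total 214.3): North Ward 12,034.96 → $12,035; Lakeview Zone 743.82 → $745; Riverside Township 11,930.83 → $11,930; Garrison Precinct 1,338.87 → $1,340; Meridian Borough 5,831.53 → $5,830.
Totals: North Ward $5,220 + $12,035 = $17,255; Lakeview Zone $5,220 + $745 = $5,965; Riverside Township $5,220 + $11,930 = $17,150; Garrison Precinct $5,220 + $1,340 = $6,560; Meridian Borough $5,220 + $5,830 = $11,050.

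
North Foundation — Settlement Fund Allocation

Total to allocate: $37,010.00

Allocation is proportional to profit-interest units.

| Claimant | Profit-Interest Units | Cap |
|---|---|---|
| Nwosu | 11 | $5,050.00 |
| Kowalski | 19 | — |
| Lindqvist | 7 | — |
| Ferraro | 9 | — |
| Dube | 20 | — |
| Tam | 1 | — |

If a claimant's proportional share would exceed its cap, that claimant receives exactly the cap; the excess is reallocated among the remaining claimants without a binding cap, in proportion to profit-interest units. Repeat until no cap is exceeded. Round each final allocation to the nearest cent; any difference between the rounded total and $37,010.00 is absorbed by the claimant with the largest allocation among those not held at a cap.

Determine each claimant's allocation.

Profit-interest units total: 67.
Unconstrained shares: Nwosu 6,076.2687; Kowalski 10,495.3731; Lindqvist 3,866.7164; Ferraro 4,971.4925; Dube 11,047.7612; Tam 552.3881.
Capped: Nwosu ($5,050.00); residual $31,960.00 reallocated over remaining profit-interest units 56.
Remaining shares: Kowalski 10,843.5714 → $10,843.57; Lindqvist 3,995.0000 → $3,995.00; Ferraro 5,136.4286 → $5,136.43; Dube 11,414.2857 → $11,414.29; Tam 570.7143 → $570.71.

Nwosu: $5,050.00 · Kowalski: $10,843.57 · Lindqvist: $3,995.00 · Ferraro: $5,136.43 · Dube: $11,414.29 · Tam: $570.71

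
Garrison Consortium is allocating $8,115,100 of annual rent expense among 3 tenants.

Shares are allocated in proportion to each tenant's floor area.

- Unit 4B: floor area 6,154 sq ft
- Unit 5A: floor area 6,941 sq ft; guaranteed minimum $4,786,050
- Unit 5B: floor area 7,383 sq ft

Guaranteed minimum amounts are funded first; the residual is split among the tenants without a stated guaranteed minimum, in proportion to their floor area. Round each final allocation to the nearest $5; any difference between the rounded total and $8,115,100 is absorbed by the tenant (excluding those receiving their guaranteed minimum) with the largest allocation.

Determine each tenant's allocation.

Minimums first: Unit 5A $4,786,050. Balance $3,329,050.
Balance split over remaining floor area 13,537: Unit 4B 1,513,405.75 → $1,513,405; Unit 5B 1,815,644.25 → $1,815,645.

Unit 4B: $1,513,405; Unit 5A: $4,786,050; Unit 5B: $1,815,645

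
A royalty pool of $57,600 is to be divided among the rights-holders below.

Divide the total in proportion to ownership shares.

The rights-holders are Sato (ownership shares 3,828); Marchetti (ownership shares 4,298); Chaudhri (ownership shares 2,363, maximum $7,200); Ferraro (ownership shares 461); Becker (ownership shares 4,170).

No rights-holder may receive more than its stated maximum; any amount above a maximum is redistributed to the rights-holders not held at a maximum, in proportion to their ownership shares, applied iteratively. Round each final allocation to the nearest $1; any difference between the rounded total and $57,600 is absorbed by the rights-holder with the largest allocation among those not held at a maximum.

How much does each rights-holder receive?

Sato: $15,124 | Marchetti: $16,980 | Chaudhri: $7,200 | Ferraro: $1,821 | Becker: $16,475

Ownership shares total: 15,120.
Proportional shares (ignoring caps): Sato 14,582.86; Marchetti 16,373.33; Chaudhri 9,001.90; Ferraro 1,756.19; Becker 15,885.71.
Held at cap: Chaudhri ($7,200); remaining pool $50,400 reallocated over remaining ownership shares 12,757.
Remaining shares: Sato 15,123.56 → $15,124; Marchetti 16,980.42 → $16,980; Ferraro 1,821.31 → $1,821; Becker 16,474.72 → $16,475.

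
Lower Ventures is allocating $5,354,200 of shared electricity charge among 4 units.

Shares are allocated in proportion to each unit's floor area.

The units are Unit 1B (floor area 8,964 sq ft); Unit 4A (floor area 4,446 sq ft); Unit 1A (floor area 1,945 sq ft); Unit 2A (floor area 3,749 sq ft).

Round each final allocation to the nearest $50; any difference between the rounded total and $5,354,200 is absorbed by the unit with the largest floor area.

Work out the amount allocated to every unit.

Unit 1B: $2,512,350; Unit 4A: $1,246,050; Unit 1A: $545,100; Unit 2A: $1,050,700

Total floor area = 19,104.
Unrounded shares: Unit 1B 8,964/19,104 × $5,354,200 = 2,512,303.64; Unit 4A 4,446/19,104 × $5,354,200 = 1,246,062.25; Unit 1A 1,945/19,104 × $5,354,200 = 545,117.20; Unit 2A 3,749/19,104 × $5,354,200 = 1,050,716.91.
After rounding ($50): Unit 1B $2,512,300; Unit 4A $1,246,050; Unit 1A $545,100; Unit 2A $1,050,700. Sum = $5,354,150.
Difference $5,354,200 − $5,354,150 = +$50 applied to largest floor area (Unit 1B): Unit 1B becomes $2,512,350.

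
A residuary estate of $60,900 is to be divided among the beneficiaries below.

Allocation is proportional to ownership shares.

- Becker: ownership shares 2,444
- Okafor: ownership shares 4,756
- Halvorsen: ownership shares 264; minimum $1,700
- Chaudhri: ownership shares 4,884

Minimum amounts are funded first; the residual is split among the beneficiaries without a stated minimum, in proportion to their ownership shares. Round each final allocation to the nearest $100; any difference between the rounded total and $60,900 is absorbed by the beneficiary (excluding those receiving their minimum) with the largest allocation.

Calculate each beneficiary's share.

Minimums first: Halvorsen $1,700. Residual $59,200.
Residual split over remaining ownership shares 12,084: Becker 11,973.25 → $12,000; Okafor 23,299.83 → $23,300; Chaudhri 23,926.91 → $23,900.

Becker: $12,000 | Okafor: $23,300 | Halvorsen: $1,700 | Chaudhri: $23,900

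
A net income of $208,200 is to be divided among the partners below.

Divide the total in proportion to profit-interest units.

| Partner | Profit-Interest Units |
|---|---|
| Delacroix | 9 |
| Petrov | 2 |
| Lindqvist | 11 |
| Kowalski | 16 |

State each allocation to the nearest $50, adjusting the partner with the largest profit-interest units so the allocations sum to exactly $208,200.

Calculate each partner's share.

Total profit-interest units = 38.
Raw shares: Delacroix 9/38 × $208,200 = 49,310.53; Petrov 2/38 × $208,200 = 10,957.89; Lindqvist 11/38 × $208,200 = 60,268.42; Kowalski 16/38 × $208,200 = 87,663.16.
After rounding ($50): Delacroix $49,300; Petrov $10,950; Lindqvist $60,250; Kowalski $87,650. Sum = $208,150.
Difference $208,200 − $208,150 = +$50 applied to largest profit-interest units (Kowalski): Kowalski becomes $87,700.

Delacroix: $49,300 | Petrov: $10,950 | Lindqvist: $60,250 | Kowalski: $87,700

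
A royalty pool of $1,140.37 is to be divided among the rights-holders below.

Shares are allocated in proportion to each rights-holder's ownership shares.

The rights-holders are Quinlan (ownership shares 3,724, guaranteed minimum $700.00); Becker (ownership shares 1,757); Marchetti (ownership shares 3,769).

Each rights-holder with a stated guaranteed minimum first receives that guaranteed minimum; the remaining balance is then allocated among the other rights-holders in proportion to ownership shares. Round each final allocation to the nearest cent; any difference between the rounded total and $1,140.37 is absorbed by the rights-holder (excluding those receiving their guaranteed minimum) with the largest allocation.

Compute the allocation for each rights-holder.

Minimums first: Quinlan $700.00. Remaining pool $440.37.
Remaining pool split over remaining ownership shares 5,526: Becker 140.0163 → $140.02; Marchetti 300.3537 → $300.35.

Quinlan: $700.00; Becker: $140.02; Marchetti: $300.35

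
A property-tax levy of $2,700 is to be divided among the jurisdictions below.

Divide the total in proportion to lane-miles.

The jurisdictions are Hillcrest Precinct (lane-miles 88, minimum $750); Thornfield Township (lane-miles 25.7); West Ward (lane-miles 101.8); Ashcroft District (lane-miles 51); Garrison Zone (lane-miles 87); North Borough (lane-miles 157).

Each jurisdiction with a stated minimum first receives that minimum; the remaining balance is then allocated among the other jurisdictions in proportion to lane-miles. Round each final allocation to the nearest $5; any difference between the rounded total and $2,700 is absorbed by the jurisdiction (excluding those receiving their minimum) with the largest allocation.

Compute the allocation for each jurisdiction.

Hillcrest Precinct: $750; Thornfield Township: $120; West Ward: $470; Ashcroft District: $235; Garrison Zone: $400; North Borough: $725

Minimums first: Hillcrest Precinct $750. Balance $1,950.
Balance split over remaining lane-miles 422.5: Thornfield Township 118.62 → $120; West Ward 469.85 → $470; Ashcroft District 235.38 → $235; Garrison Zone 401.54 → $400; North Borough 724.62 → $725.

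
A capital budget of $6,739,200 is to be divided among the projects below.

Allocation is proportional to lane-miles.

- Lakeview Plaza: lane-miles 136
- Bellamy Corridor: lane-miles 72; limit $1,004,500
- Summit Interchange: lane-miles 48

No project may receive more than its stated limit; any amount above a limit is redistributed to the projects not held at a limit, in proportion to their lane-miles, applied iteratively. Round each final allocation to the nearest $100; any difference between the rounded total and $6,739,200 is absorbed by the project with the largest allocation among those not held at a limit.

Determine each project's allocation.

Lakeview Plaza: $4,238,700 | Bellamy Corridor: $1,004,500 | Summit Interchange: $1,496,000

Sum of lane-miles: 256.
Proportional shares (ignoring caps): Lakeview Plaza 3,580,200.00; Bellamy Corridor 1,895,400.00; Summit Interchange 1,263,600.00.
Held at cap: Bellamy Corridor ($1,004,500); balance $5,734,700 reallocated over remaining lane-miles 184.
Shares after redistribution: Lakeview Plaza 4,238,691.30 → $4,238,700; Summit Interchange 1,496,008.70 → $1,496,000.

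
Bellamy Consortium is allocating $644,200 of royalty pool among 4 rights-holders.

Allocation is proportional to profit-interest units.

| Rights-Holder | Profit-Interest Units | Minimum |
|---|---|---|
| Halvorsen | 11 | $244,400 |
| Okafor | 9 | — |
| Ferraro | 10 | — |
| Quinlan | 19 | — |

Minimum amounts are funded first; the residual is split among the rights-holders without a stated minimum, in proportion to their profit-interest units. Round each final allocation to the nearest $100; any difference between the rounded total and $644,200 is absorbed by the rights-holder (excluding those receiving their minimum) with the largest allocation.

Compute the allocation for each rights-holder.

Halvorsen: $244,400 · Okafor: $94,700 · Ferraro: $105,200 · Quinlan: $199,900

Guaranteed amounts: Halvorsen $244,400. Residual $399,800.
Residual split over remaining profit-interest units 38: Okafor 94,689.47 → $94,700; Ferraro 105,210.53 → $105,200; Quinlan 199,900.00 → $199,900.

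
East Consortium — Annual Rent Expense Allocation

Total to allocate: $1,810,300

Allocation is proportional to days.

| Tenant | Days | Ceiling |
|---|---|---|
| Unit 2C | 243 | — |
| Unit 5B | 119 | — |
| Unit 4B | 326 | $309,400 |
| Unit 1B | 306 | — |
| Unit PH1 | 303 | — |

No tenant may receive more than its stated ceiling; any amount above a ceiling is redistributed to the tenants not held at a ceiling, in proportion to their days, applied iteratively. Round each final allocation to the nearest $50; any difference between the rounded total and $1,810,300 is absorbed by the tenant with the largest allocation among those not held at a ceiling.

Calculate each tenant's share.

Unit 2C: $375,600 | Unit 5B: $183,950 | Unit 4B: $309,400 | Unit 1B: $473,000 | Unit PH1: $468,350

Total days = 1,297.
Proportional shares (ignoring caps): Unit 2C 339,169.55; Unit 5B 166,095.37; Unit 4B 455,017.58; Unit 1B 427,102.39; Unit PH1 422,915.11.
Held at cap: Unit 4B ($309,400); remaining pool $1,500,900 reallocated over remaining days 971.
Redistributed shares: Unit 2C 375,611.43 → $375,600; Unit 5B 183,941.40 → $183,950; Unit 1B 472,992.17 → $473,000; Unit PH1 468,354.99 → $468,350.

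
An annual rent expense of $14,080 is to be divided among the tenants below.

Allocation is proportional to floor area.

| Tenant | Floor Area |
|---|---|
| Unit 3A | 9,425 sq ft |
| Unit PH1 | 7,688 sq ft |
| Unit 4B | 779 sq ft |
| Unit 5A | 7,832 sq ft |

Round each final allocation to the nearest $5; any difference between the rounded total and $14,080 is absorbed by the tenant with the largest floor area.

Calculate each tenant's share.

Unit 3A: $5,160 · Unit PH1: $4,210 · Unit 4B: $425 · Unit 5A: $4,285

Sum of floor area: 9,425 + 7,688 + 779 + 7,832 = 25,724.
Pro-rata amounts: Unit 3A 5,158.76; Unit PH1 4,208.02; Unit 4B 426.38; Unit 5A 4,286.84.
Rounded to nearest $5: Unit 3A $5,160; Unit PH1 $4,210; Unit 4B $425; Unit 5A $4,285. Sum = $14,080.
No rounding difference to absorb.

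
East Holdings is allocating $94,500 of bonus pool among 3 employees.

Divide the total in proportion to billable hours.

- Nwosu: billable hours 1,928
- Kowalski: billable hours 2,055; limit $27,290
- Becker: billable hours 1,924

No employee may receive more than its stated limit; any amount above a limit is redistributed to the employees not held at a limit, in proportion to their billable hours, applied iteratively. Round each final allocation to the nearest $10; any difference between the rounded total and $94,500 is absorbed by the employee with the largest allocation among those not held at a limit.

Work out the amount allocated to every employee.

Nwosu: $33,640 · Kowalski: $27,290 · Becker: $33,570

Sum of billable hours: 5,907.
Unconstrained shares: Nwosu 30,844.08; Kowalski 32,875.83; Becker 30,780.09.
Cap binds for Kowalski ($27,290); balance $67,210 reallocated over remaining billable hours 3,852.
Remaining shares: Nwosu 33,639.90 → $33,640; Becker 33,570.10 → $33,570.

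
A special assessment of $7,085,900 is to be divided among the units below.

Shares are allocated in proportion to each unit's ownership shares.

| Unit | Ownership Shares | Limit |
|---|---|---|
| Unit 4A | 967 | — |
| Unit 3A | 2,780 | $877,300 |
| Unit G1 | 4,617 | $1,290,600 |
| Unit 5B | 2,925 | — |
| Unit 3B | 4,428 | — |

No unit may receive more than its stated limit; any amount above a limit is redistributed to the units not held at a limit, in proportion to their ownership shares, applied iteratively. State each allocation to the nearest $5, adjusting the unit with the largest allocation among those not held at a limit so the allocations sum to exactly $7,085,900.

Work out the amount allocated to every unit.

Unit 4A: $571,600 · Unit 3A: $877,300 · Unit G1: $1,290,600 · Unit 5B: $1,728,985 · Unit 3B: $2,617,415

Sum of ownership shares: 15,717.
Pro-rata shares before constraints: Unit 4A 435,965.22; Unit 3A 1,253,343.64; Unit G1 2,081,542.30; Unit 5B 1,318,715.88; Unit 3B 1,996,332.96.
Held at cap: Unit 3A ($877,300), Unit G1 ($1,290,600); balance $4,918,000 reallocated over remaining ownership shares 8,320.
Remaining shares: Unit 4A 571,599.28 → $571,600; Unit 5B 1,728,984.38 → $1,728,985; Unit 3B 2,617,416.35 → $2,617,415.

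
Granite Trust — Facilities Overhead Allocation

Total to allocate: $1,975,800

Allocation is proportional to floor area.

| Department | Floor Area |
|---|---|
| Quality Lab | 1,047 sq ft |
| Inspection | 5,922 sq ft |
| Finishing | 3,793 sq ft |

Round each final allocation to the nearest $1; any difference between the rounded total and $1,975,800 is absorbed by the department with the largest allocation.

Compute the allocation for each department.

Quality Lab: $192,219 | Inspection: $1,087,223 | Finishing: $696,358

Combined floor area = 10,762.
Unrounded shares: Quality Lab 1,047/10,762 × $1,975,800 = 192,219.16; Inspection 5,922/10,762 × $1,975,800 = 1,087,222.41; Finishing 3,793/10,762 × $1,975,800 = 696,358.43.
After rounding ($1): Quality Lab $192,219; Inspection $1,087,222; Finishing $696,358. Sum = $1,975,799.
Difference $1,975,800 − $1,975,799 = +$1 applied to largest allocation (Inspection): Inspection becomes $1,087,223.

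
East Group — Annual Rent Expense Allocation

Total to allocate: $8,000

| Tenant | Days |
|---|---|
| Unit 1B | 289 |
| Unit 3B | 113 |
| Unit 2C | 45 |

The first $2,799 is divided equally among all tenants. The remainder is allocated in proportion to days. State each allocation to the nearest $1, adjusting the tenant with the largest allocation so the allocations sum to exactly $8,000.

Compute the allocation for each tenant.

$2,799 shared equally gives $933 per tenant.
Remainder $5,201 by days (total 447): Unit 1B 3,362.62 → $3,363; Unit 3B 1,314.79 → $1,315; Unit 2C 523.59 → $524.
Rounding difference −$1 on remainder applied to Unit 1B.
Totals: Unit 1B $933 + $3,362 = $4,295; Unit 3B $933 + $1,315 = $2,248; Unit 2C $933 + $524 = $1,457.

Unit 1B: $4,295 | Unit 3B: $2,248 | Unit 2C: $1,457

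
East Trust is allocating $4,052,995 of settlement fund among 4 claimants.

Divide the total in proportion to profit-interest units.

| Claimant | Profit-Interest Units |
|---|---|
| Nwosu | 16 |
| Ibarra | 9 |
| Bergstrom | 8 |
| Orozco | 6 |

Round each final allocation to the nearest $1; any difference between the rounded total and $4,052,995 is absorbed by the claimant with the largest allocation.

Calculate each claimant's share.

Nwosu: $1,662,766; Ibarra: $935,307; Bergstrom: $831,384; Orozco: $623,538

Combined profit-interest units = 39.
Pro-rata amounts: Nwosu 16/39 × $4,052,995 = 1,662,767.18; Ibarra 9/39 × $4,052,995 = 935,306.54; Bergstrom 8/39 × $4,052,995 = 831,383.59; Orozco 6/39 × $4,052,995 = 623,537.69.
Rounded to nearest $1: Nwosu $1,662,767; Ibarra $935,307; Bergstrom $831,384; Orozco $623,538. Sum = $4,052,996.
Difference $4,052,995 − $4,052,996 = −$1 applied to largest allocation (Nwosu): Nwosu becomes $1,662,766.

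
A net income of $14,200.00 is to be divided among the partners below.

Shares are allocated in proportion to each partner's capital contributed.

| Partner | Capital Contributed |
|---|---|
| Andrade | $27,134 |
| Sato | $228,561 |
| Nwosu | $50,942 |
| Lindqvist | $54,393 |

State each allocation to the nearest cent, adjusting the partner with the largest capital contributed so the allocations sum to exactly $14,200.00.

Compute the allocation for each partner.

Capital contributed total: 27,134 + 228,561 + 50,942 + 54,393 = 361,030.
Unrounded shares: Andrade 1,067.2321; Sato 8,989.7410; Nwosu 2,003.6462; Lindqvist 2,139.3807.
After rounding (cent): Andrade $1,067.23; Sato $8,989.74; Nwosu $2,003.65; Lindqvist $2,139.38. Sum = $14,200.00.
No rounding difference to absorb.

Andrade: $1,067.23; Sato: $8,989.74; Nwosu: $2,003.65; Lindqvist: $2,139.38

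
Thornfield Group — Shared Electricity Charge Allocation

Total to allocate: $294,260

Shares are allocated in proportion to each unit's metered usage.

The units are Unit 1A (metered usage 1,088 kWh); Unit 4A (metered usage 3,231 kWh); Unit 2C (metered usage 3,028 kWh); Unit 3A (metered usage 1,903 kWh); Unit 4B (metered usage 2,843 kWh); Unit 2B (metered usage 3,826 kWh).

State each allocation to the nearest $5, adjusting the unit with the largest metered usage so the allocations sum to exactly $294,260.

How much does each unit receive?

Combined metered usage = 15,919.
Pro-rata amounts: Unit 1A 1,088/15,919 × $294,260 = 20,111.49; Unit 4A 3,231/15,919 × $294,260 = 59,724.48; Unit 2C 3,028/15,919 × $294,260 = 55,972.06; Unit 3A 1,903/15,919 × $294,260 = 35,176.63; Unit 4B 2,843/15,919 × $294,260 = 52,552.37; Unit 2B 3,826/15,919 × $294,260 = 70,722.96.
Rounded to nearest $5: Unit 1A $20,110; Unit 4A $59,725; Unit 2C $55,970; Unit 3A $35,175; Unit 4B $52,550; Unit 2B $70,725. Sum = $294,255.
Difference $294,260 − $294,255 = +$5 applied to largest metered usage (Unit 2B): Unit 2B becomes $70,730.

Unit 1A: $20,110; Unit 4A: $59,725; Unit 2C: $55,970; Unit 3A: $35,175; Unit 4B: $52,550; Unit 2B: $70,730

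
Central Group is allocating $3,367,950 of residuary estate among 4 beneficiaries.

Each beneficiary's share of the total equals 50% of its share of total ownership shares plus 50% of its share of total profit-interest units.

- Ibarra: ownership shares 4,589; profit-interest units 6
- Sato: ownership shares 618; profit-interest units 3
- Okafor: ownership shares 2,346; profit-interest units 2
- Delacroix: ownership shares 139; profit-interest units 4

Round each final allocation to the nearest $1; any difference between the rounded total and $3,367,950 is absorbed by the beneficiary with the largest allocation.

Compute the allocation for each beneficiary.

Ownership shares total 7,692; profit-interest units total 15.
Combined weights (50% ownership shares + 50% profit-interest units): Ibarra 0.4983; Sato 0.1402; Okafor 0.2192; Delacroix 0.1424.
Pro-rata amounts: Ibarra 1,678,239.15; Sato 472,090.96; Okafor 738,129.24; Delacroix 479,490.65.
Rounded to nearest $1: Ibarra $1,678,239; Sato $472,091; Okafor $738,129; Delacroix $479,491. Sum = $3,367,950.
Sum already equals the total — no adjustment.

Ibarra: $1,678,239 | Sato: $472,091 | Okafor: $738,129 | Delacroix: $479,491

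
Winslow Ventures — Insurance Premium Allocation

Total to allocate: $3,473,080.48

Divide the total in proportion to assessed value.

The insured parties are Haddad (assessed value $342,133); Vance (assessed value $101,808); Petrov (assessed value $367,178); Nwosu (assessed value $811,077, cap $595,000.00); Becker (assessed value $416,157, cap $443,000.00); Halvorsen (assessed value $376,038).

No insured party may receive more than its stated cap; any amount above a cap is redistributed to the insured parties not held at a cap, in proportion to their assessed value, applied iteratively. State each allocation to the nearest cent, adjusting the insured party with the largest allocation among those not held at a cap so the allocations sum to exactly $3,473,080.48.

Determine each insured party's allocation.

Combined assessed value = 2,414,391.
Unconstrained shares: Haddad 492,155.3484; Vance 146,449.9236; Petrov 528,182.3634; Nwosu 1,166,727.2188; Becker 598,638.2294; Halvorsen 540,927.3964.
Held at cap: Nwosu ($595,000.00), Becker ($443,000.00); residual $2,435,080.48 reallocated over remaining assessed value 1,187,157.
Remaining shares: Haddad 701,778.6105 → $701,778.61; Vance 208,827.2010 → $208,827.20; Petrov 753,150.5778 → $753,150.58; Halvorsen 771,324.0907 → $771,324.09.

Haddad: $701,778.61; Vance: $208,827.20; Petrov: $753,150.58; Nwosu: $595,000.00; Becker: $443,000.00; Halvorsen: $771,324.09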